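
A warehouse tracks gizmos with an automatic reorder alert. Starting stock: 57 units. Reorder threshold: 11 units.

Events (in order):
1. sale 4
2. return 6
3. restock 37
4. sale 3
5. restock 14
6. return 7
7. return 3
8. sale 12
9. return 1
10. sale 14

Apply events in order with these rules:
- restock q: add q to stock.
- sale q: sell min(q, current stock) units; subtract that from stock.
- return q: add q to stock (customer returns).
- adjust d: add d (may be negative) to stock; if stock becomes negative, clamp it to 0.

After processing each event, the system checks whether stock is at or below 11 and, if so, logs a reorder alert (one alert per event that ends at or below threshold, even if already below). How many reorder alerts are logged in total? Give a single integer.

Processing events:
Start: stock = 57
  Event 1 (sale 4): sell min(4,57)=4. stock: 57 - 4 = 53. total_sold = 4
  Event 2 (return 6): 53 + 6 = 59
  Event 3 (restock 37): 59 + 37 = 96
  Event 4 (sale 3): sell min(3,96)=3. stock: 96 - 3 = 93. total_sold = 7
  Event 5 (restock 14): 93 + 14 = 107
  Event 6 (return 7): 107 + 7 = 114
  Event 7 (return 3): 114 + 3 = 117
  Event 8 (sale 12): sell min(12,117)=12. stock: 117 - 12 = 105. total_sold = 19
  Event 9 (return 1): 105 + 1 = 106
  Event 10 (sale 14): sell min(14,106)=14. stock: 106 - 14 = 92. total_sold = 33
Final: stock = 92, total_sold = 33

Checking against threshold 11:
  After event 1: stock=53 > 11
  After event 2: stock=59 > 11
  After event 3: stock=96 > 11
  After event 4: stock=93 > 11
  After event 5: stock=107 > 11
  After event 6: stock=114 > 11
  After event 7: stock=117 > 11
  After event 8: stock=105 > 11
  After event 9: stock=106 > 11
  After event 10: stock=92 > 11
Alert events: []. Count = 0

Answer: 0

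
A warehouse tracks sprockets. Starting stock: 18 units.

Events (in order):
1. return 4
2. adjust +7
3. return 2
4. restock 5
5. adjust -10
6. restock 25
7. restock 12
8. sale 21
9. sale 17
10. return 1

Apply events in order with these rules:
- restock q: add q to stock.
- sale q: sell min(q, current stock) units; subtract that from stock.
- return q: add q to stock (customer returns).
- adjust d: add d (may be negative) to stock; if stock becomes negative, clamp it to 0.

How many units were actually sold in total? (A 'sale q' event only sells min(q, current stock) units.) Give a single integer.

Answer: 38

Derivation:
Processing events:
Start: stock = 18
  Event 1 (return 4): 18 + 4 = 22
  Event 2 (adjust +7): 22 + 7 = 29
  Event 3 (return 2): 29 + 2 = 31
  Event 4 (restock 5): 31 + 5 = 36
  Event 5 (adjust -10): 36 + -10 = 26
  Event 6 (restock 25): 26 + 25 = 51
  Event 7 (restock 12): 51 + 12 = 63
  Event 8 (sale 21): sell min(21,63)=21. stock: 63 - 21 = 42. total_sold = 21
  Event 9 (sale 17): sell min(17,42)=17. stock: 42 - 17 = 25. total_sold = 38
  Event 10 (return 1): 25 + 1 = 26
Final: stock = 26, total_sold = 38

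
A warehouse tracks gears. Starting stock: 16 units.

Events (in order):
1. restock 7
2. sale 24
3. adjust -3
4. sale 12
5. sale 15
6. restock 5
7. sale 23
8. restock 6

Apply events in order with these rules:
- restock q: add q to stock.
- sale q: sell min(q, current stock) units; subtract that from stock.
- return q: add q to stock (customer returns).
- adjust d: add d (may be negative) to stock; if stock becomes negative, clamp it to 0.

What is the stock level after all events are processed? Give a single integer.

Processing events:
Start: stock = 16
  Event 1 (restock 7): 16 + 7 = 23
  Event 2 (sale 24): sell min(24,23)=23. stock: 23 - 23 = 0. total_sold = 23
  Event 3 (adjust -3): 0 + -3 = 0 (clamped to 0)
  Event 4 (sale 12): sell min(12,0)=0. stock: 0 - 0 = 0. total_sold = 23
  Event 5 (sale 15): sell min(15,0)=0. stock: 0 - 0 = 0. total_sold = 23
  Event 6 (restock 5): 0 + 5 = 5
  Event 7 (sale 23): sell min(23,5)=5. stock: 5 - 5 = 0. total_sold = 28
  Event 8 (restock 6): 0 + 6 = 6
Final: stock = 6, total_sold = 28

Answer: 6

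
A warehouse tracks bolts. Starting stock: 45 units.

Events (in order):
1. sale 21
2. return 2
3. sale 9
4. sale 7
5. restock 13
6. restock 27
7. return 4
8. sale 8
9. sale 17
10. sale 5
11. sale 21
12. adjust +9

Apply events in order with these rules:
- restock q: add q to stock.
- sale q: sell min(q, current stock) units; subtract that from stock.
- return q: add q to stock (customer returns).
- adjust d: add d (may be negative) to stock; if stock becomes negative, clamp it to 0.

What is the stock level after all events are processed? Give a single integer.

Answer: 12

Derivation:
Processing events:
Start: stock = 45
  Event 1 (sale 21): sell min(21,45)=21. stock: 45 - 21 = 24. total_sold = 21
  Event 2 (return 2): 24 + 2 = 26
  Event 3 (sale 9): sell min(9,26)=9. stock: 26 - 9 = 17. total_sold = 30
  Event 4 (sale 7): sell min(7,17)=7. stock: 17 - 7 = 10. total_sold = 37
  Event 5 (restock 13): 10 + 13 = 23
  Event 6 (restock 27): 23 + 27 = 50
  Event 7 (return 4): 50 + 4 = 54
  Event 8 (sale 8): sell min(8,54)=8. stock: 54 - 8 = 46. total_sold = 45
  Event 9 (sale 17): sell min(17,46)=17. stock: 46 - 17 = 29. total_sold = 62
  Event 10 (sale 5): sell min(5,29)=5. stock: 29 - 5 = 24. total_sold = 67
  Event 11 (sale 21): sell min(21,24)=21. stock: 24 - 21 = 3. total_sold = 88
  Event 12 (adjust +9): 3 + 9 = 12
Final: stock = 12, total_sold = 88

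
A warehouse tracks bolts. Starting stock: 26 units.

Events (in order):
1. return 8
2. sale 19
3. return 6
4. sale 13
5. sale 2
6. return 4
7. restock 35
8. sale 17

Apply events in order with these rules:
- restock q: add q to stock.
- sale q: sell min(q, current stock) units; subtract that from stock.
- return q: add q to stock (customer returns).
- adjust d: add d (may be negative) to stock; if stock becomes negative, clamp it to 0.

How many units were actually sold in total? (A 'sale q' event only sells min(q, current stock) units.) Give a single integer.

Processing events:
Start: stock = 26
  Event 1 (return 8): 26 + 8 = 34
  Event 2 (sale 19): sell min(19,34)=19. stock: 34 - 19 = 15. total_sold = 19
  Event 3 (return 6): 15 + 6 = 21
  Event 4 (sale 13): sell min(13,21)=13. stock: 21 - 13 = 8. total_sold = 32
  Event 5 (sale 2): sell min(2,8)=2. stock: 8 - 2 = 6. total_sold = 34
  Event 6 (return 4): 6 + 4 = 10
  Event 7 (restock 35): 10 + 35 = 45
  Event 8 (sale 17): sell min(17,45)=17. stock: 45 - 17 = 28. total_sold = 51
Final: stock = 28, total_sold = 51

Answer: 51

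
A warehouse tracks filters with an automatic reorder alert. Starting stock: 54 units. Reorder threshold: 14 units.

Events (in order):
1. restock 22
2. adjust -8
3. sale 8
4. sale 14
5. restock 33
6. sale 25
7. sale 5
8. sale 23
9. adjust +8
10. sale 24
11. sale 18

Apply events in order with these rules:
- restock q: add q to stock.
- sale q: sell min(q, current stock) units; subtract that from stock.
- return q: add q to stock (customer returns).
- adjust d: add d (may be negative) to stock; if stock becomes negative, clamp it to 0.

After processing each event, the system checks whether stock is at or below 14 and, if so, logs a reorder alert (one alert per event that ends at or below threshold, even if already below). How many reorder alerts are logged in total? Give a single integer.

Processing events:
Start: stock = 54
  Event 1 (restock 22): 54 + 22 = 76
  Event 2 (adjust -8): 76 + -8 = 68
  Event 3 (sale 8): sell min(8,68)=8. stock: 68 - 8 = 60. total_sold = 8
  Event 4 (sale 14): sell min(14,60)=14. stock: 60 - 14 = 46. total_sold = 22
  Event 5 (restock 33): 46 + 33 = 79
  Event 6 (sale 25): sell min(25,79)=25. stock: 79 - 25 = 54. total_sold = 47
  Event 7 (sale 5): sell min(5,54)=5. stock: 54 - 5 = 49. total_sold = 52
  Event 8 (sale 23): sell min(23,49)=23. stock: 49 - 23 = 26. total_sold = 75
  Event 9 (adjust +8): 26 + 8 = 34
  Event 10 (sale 24): sell min(24,34)=24. stock: 34 - 24 = 10. total_sold = 99
  Event 11 (sale 18): sell min(18,10)=10. stock: 10 - 10 = 0. total_sold = 109
Final: stock = 0, total_sold = 109

Checking against threshold 14:
  After event 1: stock=76 > 14
  After event 2: stock=68 > 14
  After event 3: stock=60 > 14
  After event 4: stock=46 > 14
  After event 5: stock=79 > 14
  After event 6: stock=54 > 14
  After event 7: stock=49 > 14
  After event 8: stock=26 > 14
  After event 9: stock=34 > 14
  After event 10: stock=10 <= 14 -> ALERT
  After event 11: stock=0 <= 14 -> ALERT
Alert events: [10, 11]. Count = 2

Answer: 2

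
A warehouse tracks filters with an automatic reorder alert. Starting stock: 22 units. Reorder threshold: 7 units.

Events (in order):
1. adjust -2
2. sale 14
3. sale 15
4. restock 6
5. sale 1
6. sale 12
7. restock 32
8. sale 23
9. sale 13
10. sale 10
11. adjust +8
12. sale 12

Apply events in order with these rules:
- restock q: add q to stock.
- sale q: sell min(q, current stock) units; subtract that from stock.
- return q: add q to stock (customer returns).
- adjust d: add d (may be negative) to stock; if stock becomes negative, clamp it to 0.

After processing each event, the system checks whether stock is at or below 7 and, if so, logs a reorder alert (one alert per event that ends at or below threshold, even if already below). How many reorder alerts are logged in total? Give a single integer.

Answer: 8

Derivation:
Processing events:
Start: stock = 22
  Event 1 (adjust -2): 22 + -2 = 20
  Event 2 (sale 14): sell min(14,20)=14. stock: 20 - 14 = 6. total_sold = 14
  Event 3 (sale 15): sell min(15,6)=6. stock: 6 - 6 = 0. total_sold = 20
  Event 4 (restock 6): 0 + 6 = 6
  Event 5 (sale 1): sell min(1,6)=1. stock: 6 - 1 = 5. total_sold = 21
  Event 6 (sale 12): sell min(12,5)=5. stock: 5 - 5 = 0. total_sold = 26
  Event 7 (restock 32): 0 + 32 = 32
  Event 8 (sale 23): sell min(23,32)=23. stock: 32 - 23 = 9. total_sold = 49
  Event 9 (sale 13): sell min(13,9)=9. stock: 9 - 9 = 0. total_sold = 58
  Event 10 (sale 10): sell min(10,0)=0. stock: 0 - 0 = 0. total_sold = 58
  Event 11 (adjust +8): 0 + 8 = 8
  Event 12 (sale 12): sell min(12,8)=8. stock: 8 - 8 = 0. total_sold = 66
Final: stock = 0, total_sold = 66

Checking against threshold 7:
  After event 1: stock=20 > 7
  After event 2: stock=6 <= 7 -> ALERT
  After event 3: stock=0 <= 7 -> ALERT
  After event 4: stock=6 <= 7 -> ALERT
  After event 5: stock=5 <= 7 -> ALERT
  After event 6: stock=0 <= 7 -> ALERT
  After event 7: stock=32 > 7
  After event 8: stock=9 > 7
  After event 9: stock=0 <= 7 -> ALERT
  After event 10: stock=0 <= 7 -> ALERT
  After event 11: stock=8 > 7
  After event 12: stock=0 <= 7 -> ALERT
Alert events: [2, 3, 4, 5, 6, 9, 10, 12]. Count = 8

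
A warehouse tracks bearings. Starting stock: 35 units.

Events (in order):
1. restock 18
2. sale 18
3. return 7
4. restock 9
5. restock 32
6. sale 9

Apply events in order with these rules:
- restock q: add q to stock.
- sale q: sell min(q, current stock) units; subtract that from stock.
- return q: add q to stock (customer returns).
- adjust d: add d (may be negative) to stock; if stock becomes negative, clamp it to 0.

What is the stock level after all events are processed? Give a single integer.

Processing events:
Start: stock = 35
  Event 1 (restock 18): 35 + 18 = 53
  Event 2 (sale 18): sell min(18,53)=18. stock: 53 - 18 = 35. total_sold = 18
  Event 3 (return 7): 35 + 7 = 42
  Event 4 (restock 9): 42 + 9 = 51
  Event 5 (restock 32): 51 + 32 = 83
  Event 6 (sale 9): sell min(9,83)=9. stock: 83 - 9 = 74. total_sold = 27
Final: stock = 74, total_sold = 27

Answer: 74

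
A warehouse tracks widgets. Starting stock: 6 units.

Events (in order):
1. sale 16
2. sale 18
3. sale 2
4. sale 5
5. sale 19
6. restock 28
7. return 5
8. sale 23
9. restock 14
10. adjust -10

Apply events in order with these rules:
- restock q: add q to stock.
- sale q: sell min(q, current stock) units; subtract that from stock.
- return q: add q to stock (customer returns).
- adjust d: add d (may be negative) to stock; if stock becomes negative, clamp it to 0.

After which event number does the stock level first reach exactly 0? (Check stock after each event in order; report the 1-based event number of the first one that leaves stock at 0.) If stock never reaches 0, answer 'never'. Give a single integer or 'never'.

Answer: 1

Derivation:
Processing events:
Start: stock = 6
  Event 1 (sale 16): sell min(16,6)=6. stock: 6 - 6 = 0. total_sold = 6
  Event 2 (sale 18): sell min(18,0)=0. stock: 0 - 0 = 0. total_sold = 6
  Event 3 (sale 2): sell min(2,0)=0. stock: 0 - 0 = 0. total_sold = 6
  Event 4 (sale 5): sell min(5,0)=0. stock: 0 - 0 = 0. total_sold = 6
  Event 5 (sale 19): sell min(19,0)=0. stock: 0 - 0 = 0. total_sold = 6
  Event 6 (restock 28): 0 + 28 = 28
  Event 7 (return 5): 28 + 5 = 33
  Event 8 (sale 23): sell min(23,33)=23. stock: 33 - 23 = 10. total_sold = 29
  Event 9 (restock 14): 10 + 14 = 24
  Event 10 (adjust -10): 24 + -10 = 14
Final: stock = 14, total_sold = 29

First zero at event 1.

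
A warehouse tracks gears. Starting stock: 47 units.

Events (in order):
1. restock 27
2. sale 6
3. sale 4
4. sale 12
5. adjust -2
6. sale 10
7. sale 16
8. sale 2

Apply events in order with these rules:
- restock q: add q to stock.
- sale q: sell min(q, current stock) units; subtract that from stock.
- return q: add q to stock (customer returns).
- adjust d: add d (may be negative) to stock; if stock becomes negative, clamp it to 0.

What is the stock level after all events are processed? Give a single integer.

Answer: 22

Derivation:
Processing events:
Start: stock = 47
  Event 1 (restock 27): 47 + 27 = 74
  Event 2 (sale 6): sell min(6,74)=6. stock: 74 - 6 = 68. total_sold = 6
  Event 3 (sale 4): sell min(4,68)=4. stock: 68 - 4 = 64. total_sold = 10
  Event 4 (sale 12): sell min(12,64)=12. stock: 64 - 12 = 52. total_sold = 22
  Event 5 (adjust -2): 52 + -2 = 50
  Event 6 (sale 10): sell min(10,50)=10. stock: 50 - 10 = 40. total_sold = 32
  Event 7 (sale 16): sell min(16,40)=16. stock: 40 - 16 = 24. total_sold = 48
  Event 8 (sale 2): sell min(2,24)=2. stock: 24 - 2 = 22. total_sold = 50
Final: stock = 22, total_sold = 50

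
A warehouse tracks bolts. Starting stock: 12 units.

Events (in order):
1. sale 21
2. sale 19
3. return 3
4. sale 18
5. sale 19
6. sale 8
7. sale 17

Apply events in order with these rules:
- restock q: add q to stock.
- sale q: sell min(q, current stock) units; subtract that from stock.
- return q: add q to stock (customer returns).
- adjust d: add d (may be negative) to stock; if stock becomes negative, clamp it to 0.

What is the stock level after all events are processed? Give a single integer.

Answer: 0

Derivation:
Processing events:
Start: stock = 12
  Event 1 (sale 21): sell min(21,12)=12. stock: 12 - 12 = 0. total_sold = 12
  Event 2 (sale 19): sell min(19,0)=0. stock: 0 - 0 = 0. total_sold = 12
  Event 3 (return 3): 0 + 3 = 3
  Event 4 (sale 18): sell min(18,3)=3. stock: 3 - 3 = 0. total_sold = 15
  Event 5 (sale 19): sell min(19,0)=0. stock: 0 - 0 = 0. total_sold = 15
  Event 6 (sale 8): sell min(8,0)=0. stock: 0 - 0 = 0. total_sold = 15
  Event 7 (sale 17): sell min(17,0)=0. stock: 0 - 0 = 0. total_sold = 15
Final: stock = 0, total_sold = 15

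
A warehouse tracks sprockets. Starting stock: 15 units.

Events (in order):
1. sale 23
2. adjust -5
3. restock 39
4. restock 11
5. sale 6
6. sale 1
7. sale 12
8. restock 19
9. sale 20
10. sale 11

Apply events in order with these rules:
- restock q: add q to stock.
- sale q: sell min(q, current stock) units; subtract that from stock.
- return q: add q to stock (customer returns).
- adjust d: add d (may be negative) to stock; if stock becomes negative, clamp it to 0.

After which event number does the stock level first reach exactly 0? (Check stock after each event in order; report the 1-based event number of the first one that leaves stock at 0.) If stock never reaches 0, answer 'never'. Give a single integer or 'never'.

Processing events:
Start: stock = 15
  Event 1 (sale 23): sell min(23,15)=15. stock: 15 - 15 = 0. total_sold = 15
  Event 2 (adjust -5): 0 + -5 = 0 (clamped to 0)
  Event 3 (restock 39): 0 + 39 = 39
  Event 4 (restock 11): 39 + 11 = 50
  Event 5 (sale 6): sell min(6,50)=6. stock: 50 - 6 = 44. total_sold = 21
  Event 6 (sale 1): sell min(1,44)=1. stock: 44 - 1 = 43. total_sold = 22
  Event 7 (sale 12): sell min(12,43)=12. stock: 43 - 12 = 31. total_sold = 34
  Event 8 (restock 19): 31 + 19 = 50
  Event 9 (sale 20): sell min(20,50)=20. stock: 50 - 20 = 30. total_sold = 54
  Event 10 (sale 11): sell min(11,30)=11. stock: 30 - 11 = 19. total_sold = 65
Final: stock = 19, total_sold = 65

First zero at event 1.

Answer: 1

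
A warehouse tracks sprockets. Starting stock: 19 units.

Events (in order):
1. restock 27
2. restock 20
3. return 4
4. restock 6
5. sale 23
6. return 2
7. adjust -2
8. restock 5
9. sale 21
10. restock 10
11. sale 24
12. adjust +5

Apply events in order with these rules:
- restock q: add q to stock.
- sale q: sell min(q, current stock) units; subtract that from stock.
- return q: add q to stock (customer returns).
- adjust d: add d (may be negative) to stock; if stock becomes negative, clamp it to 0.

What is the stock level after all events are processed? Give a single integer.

Answer: 28

Derivation:
Processing events:
Start: stock = 19
  Event 1 (restock 27): 19 + 27 = 46
  Event 2 (restock 20): 46 + 20 = 66
  Event 3 (return 4): 66 + 4 = 70
  Event 4 (restock 6): 70 + 6 = 76
  Event 5 (sale 23): sell min(23,76)=23. stock: 76 - 23 = 53. total_sold = 23
  Event 6 (return 2): 53 + 2 = 55
  Event 7 (adjust -2): 55 + -2 = 53
  Event 8 (restock 5): 53 + 5 = 58
  Event 9 (sale 21): sell min(21,58)=21. stock: 58 - 21 = 37. total_sold = 44
  Event 10 (restock 10): 37 + 10 = 47
  Event 11 (sale 24): sell min(24,47)=24. stock: 47 - 24 = 23. total_sold = 68
  Event 12 (adjust +5): 23 + 5 = 28
Final: stock = 28, total_sold = 68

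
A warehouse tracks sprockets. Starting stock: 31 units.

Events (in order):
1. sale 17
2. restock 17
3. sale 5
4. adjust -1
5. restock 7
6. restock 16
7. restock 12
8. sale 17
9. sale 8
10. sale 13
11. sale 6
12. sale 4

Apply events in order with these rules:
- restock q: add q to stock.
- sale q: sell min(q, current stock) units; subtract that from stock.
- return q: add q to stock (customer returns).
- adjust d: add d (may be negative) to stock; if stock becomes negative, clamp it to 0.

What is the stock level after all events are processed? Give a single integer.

Processing events:
Start: stock = 31
  Event 1 (sale 17): sell min(17,31)=17. stock: 31 - 17 = 14. total_sold = 17
  Event 2 (restock 17): 14 + 17 = 31
  Event 3 (sale 5): sell min(5,31)=5. stock: 31 - 5 = 26. total_sold = 22
  Event 4 (adjust -1): 26 + -1 = 25
  Event 5 (restock 7): 25 + 7 = 32
  Event 6 (restock 16): 32 + 16 = 48
  Event 7 (restock 12): 48 + 12 = 60
  Event 8 (sale 17): sell min(17,60)=17. stock: 60 - 17 = 43. total_sold = 39
  Event 9 (sale 8): sell min(8,43)=8. stock: 43 - 8 = 35. total_sold = 47
  Event 10 (sale 13): sell min(13,35)=13. stock: 35 - 13 = 22. total_sold = 60
  Event 11 (sale 6): sell min(6,22)=6. stock: 22 - 6 = 16. total_sold = 66
  Event 12 (sale 4): sell min(4,16)=4. stock: 16 - 4 = 12. total_sold = 70
Final: stock = 12, total_sold = 70

Answer: 12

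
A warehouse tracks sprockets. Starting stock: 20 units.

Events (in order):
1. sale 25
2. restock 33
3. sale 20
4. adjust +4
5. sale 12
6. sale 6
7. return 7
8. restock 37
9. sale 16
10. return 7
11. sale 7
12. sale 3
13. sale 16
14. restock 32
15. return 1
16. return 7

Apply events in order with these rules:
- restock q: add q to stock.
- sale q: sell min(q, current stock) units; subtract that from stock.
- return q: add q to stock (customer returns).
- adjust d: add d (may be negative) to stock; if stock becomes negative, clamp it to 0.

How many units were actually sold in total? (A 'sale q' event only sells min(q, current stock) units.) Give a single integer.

Processing events:
Start: stock = 20
  Event 1 (sale 25): sell min(25,20)=20. stock: 20 - 20 = 0. total_sold = 20
  Event 2 (restock 33): 0 + 33 = 33
  Event 3 (sale 20): sell min(20,33)=20. stock: 33 - 20 = 13. total_sold = 40
  Event 4 (adjust +4): 13 + 4 = 17
  Event 5 (sale 12): sell min(12,17)=12. stock: 17 - 12 = 5. total_sold = 52
  Event 6 (sale 6): sell min(6,5)=5. stock: 5 - 5 = 0. total_sold = 57
  Event 7 (return 7): 0 + 7 = 7
  Event 8 (restock 37): 7 + 37 = 44
  Event 9 (sale 16): sell min(16,44)=16. stock: 44 - 16 = 28. total_sold = 73
  Event 10 (return 7): 28 + 7 = 35
  Event 11 (sale 7): sell min(7,35)=7. stock: 35 - 7 = 28. total_sold = 80
  Event 12 (sale 3): sell min(3,28)=3. stock: 28 - 3 = 25. total_sold = 83
  Event 13 (sale 16): sell min(16,25)=16. stock: 25 - 16 = 9. total_sold = 99
  Event 14 (restock 32): 9 + 32 = 41
  Event 15 (return 1): 41 + 1 = 42
  Event 16 (return 7): 42 + 7 = 49
Final: stock = 49, total_sold = 99

Answer: 99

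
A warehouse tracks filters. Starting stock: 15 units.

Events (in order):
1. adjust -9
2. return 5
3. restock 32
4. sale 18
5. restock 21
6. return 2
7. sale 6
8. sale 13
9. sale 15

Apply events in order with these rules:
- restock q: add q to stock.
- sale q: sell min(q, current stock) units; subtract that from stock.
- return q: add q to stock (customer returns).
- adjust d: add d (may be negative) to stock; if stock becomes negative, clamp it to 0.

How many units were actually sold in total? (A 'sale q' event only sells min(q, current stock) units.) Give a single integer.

Answer: 52

Derivation:
Processing events:
Start: stock = 15
  Event 1 (adjust -9): 15 + -9 = 6
  Event 2 (return 5): 6 + 5 = 11
  Event 3 (restock 32): 11 + 32 = 43
  Event 4 (sale 18): sell min(18,43)=18. stock: 43 - 18 = 25. total_sold = 18
  Event 5 (restock 21): 25 + 21 = 46
  Event 6 (return 2): 46 + 2 = 48
  Event 7 (sale 6): sell min(6,48)=6. stock: 48 - 6 = 42. total_sold = 24
  Event 8 (sale 13): sell min(13,42)=13. stock: 42 - 13 = 29. total_sold = 37
  Event 9 (sale 15): sell min(15,29)=15. stock: 29 - 15 = 14. total_sold = 52
Final: stock = 14, total_sold = 52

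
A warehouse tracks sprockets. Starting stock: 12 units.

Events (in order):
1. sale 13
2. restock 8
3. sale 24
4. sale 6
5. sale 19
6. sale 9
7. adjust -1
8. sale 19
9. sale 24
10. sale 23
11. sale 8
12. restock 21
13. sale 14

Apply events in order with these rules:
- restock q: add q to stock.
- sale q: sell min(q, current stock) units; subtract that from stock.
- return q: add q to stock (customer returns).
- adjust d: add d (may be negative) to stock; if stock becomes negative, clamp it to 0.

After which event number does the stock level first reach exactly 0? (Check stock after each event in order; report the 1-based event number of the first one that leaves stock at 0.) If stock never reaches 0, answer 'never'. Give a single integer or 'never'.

Answer: 1

Derivation:
Processing events:
Start: stock = 12
  Event 1 (sale 13): sell min(13,12)=12. stock: 12 - 12 = 0. total_sold = 12
  Event 2 (restock 8): 0 + 8 = 8
  Event 3 (sale 24): sell min(24,8)=8. stock: 8 - 8 = 0. total_sold = 20
  Event 4 (sale 6): sell min(6,0)=0. stock: 0 - 0 = 0. total_sold = 20
  Event 5 (sale 19): sell min(19,0)=0. stock: 0 - 0 = 0. total_sold = 20
  Event 6 (sale 9): sell min(9,0)=0. stock: 0 - 0 = 0. total_sold = 20
  Event 7 (adjust -1): 0 + -1 = 0 (clamped to 0)
  Event 8 (sale 19): sell min(19,0)=0. stock: 0 - 0 = 0. total_sold = 20
  Event 9 (sale 24): sell min(24,0)=0. stock: 0 - 0 = 0. total_sold = 20
  Event 10 (sale 23): sell min(23,0)=0. stock: 0 - 0 = 0. total_sold = 20
  Event 11 (sale 8): sell min(8,0)=0. stock: 0 - 0 = 0. total_sold = 20
  Event 12 (restock 21): 0 + 21 = 21
  Event 13 (sale 14): sell min(14,21)=14. stock: 21 - 14 = 7. total_sold = 34
Final: stock = 7, total_sold = 34

First zero at event 1.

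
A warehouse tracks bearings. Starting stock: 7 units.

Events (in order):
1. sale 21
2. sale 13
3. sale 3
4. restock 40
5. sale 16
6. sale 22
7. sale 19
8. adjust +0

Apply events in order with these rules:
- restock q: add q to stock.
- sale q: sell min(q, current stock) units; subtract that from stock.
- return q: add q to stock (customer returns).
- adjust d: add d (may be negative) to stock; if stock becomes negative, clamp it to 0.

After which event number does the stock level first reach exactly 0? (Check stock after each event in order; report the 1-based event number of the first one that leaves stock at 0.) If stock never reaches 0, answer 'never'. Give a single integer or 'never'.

Processing events:
Start: stock = 7
  Event 1 (sale 21): sell min(21,7)=7. stock: 7 - 7 = 0. total_sold = 7
  Event 2 (sale 13): sell min(13,0)=0. stock: 0 - 0 = 0. total_sold = 7
  Event 3 (sale 3): sell min(3,0)=0. stock: 0 - 0 = 0. total_sold = 7
  Event 4 (restock 40): 0 + 40 = 40
  Event 5 (sale 16): sell min(16,40)=16. stock: 40 - 16 = 24. total_sold = 23
  Event 6 (sale 22): sell min(22,24)=22. stock: 24 - 22 = 2. total_sold = 45
  Event 7 (sale 19): sell min(19,2)=2. stock: 2 - 2 = 0. total_sold = 47
  Event 8 (adjust +0): 0 + 0 = 0
Final: stock = 0, total_sold = 47

First zero at event 1.

Answer: 1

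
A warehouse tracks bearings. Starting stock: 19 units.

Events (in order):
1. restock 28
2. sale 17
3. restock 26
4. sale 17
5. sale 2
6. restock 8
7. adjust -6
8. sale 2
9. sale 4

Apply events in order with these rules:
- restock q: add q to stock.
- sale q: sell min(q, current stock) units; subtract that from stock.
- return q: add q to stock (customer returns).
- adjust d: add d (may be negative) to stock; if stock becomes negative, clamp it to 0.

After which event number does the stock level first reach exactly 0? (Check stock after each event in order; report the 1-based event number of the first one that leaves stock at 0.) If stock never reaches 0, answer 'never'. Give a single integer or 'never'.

Answer: never

Derivation:
Processing events:
Start: stock = 19
  Event 1 (restock 28): 19 + 28 = 47
  Event 2 (sale 17): sell min(17,47)=17. stock: 47 - 17 = 30. total_sold = 17
  Event 3 (restock 26): 30 + 26 = 56
  Event 4 (sale 17): sell min(17,56)=17. stock: 56 - 17 = 39. total_sold = 34
  Event 5 (sale 2): sell min(2,39)=2. stock: 39 - 2 = 37. total_sold = 36
  Event 6 (restock 8): 37 + 8 = 45
  Event 7 (adjust -6): 45 + -6 = 39
  Event 8 (sale 2): sell min(2,39)=2. stock: 39 - 2 = 37. total_sold = 38
  Event 9 (sale 4): sell min(4,37)=4. stock: 37 - 4 = 33. total_sold = 42
Final: stock = 33, total_sold = 42

Stock never reaches 0.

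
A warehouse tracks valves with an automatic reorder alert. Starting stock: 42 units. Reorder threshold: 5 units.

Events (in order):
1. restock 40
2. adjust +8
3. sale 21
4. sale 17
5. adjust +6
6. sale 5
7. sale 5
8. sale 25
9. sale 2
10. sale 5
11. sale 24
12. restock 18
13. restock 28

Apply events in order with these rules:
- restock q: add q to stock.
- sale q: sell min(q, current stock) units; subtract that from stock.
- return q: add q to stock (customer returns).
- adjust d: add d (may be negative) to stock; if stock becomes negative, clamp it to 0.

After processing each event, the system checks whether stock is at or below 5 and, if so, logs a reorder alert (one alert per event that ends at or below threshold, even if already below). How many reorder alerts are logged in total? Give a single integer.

Answer: 1

Derivation:
Processing events:
Start: stock = 42
  Event 1 (restock 40): 42 + 40 = 82
  Event 2 (adjust +8): 82 + 8 = 90
  Event 3 (sale 21): sell min(21,90)=21. stock: 90 - 21 = 69. total_sold = 21
  Event 4 (sale 17): sell min(17,69)=17. stock: 69 - 17 = 52. total_sold = 38
  Event 5 (adjust +6): 52 + 6 = 58
  Event 6 (sale 5): sell min(5,58)=5. stock: 58 - 5 = 53. total_sold = 43
  Event 7 (sale 5): sell min(5,53)=5. stock: 53 - 5 = 48. total_sold = 48
  Event 8 (sale 25): sell min(25,48)=25. stock: 48 - 25 = 23. total_sold = 73
  Event 9 (sale 2): sell min(2,23)=2. stock: 23 - 2 = 21. total_sold = 75
  Event 10 (sale 5): sell min(5,21)=5. stock: 21 - 5 = 16. total_sold = 80
  Event 11 (sale 24): sell min(24,16)=16. stock: 16 - 16 = 0. total_sold = 96
  Event 12 (restock 18): 0 + 18 = 18
  Event 13 (restock 28): 18 + 28 = 46
Final: stock = 46, total_sold = 96

Checking against threshold 5:
  After event 1: stock=82 > 5
  After event 2: stock=90 > 5
  After event 3: stock=69 > 5
  After event 4: stock=52 > 5
  After event 5: stock=58 > 5
  After event 6: stock=53 > 5
  After event 7: stock=48 > 5
  After event 8: stock=23 > 5
  After event 9: stock=21 > 5
  After event 10: stock=16 > 5
  After event 11: stock=0 <= 5 -> ALERT
  After event 12: stock=18 > 5
  After event 13: stock=46 > 5
Alert events: [11]. Count = 1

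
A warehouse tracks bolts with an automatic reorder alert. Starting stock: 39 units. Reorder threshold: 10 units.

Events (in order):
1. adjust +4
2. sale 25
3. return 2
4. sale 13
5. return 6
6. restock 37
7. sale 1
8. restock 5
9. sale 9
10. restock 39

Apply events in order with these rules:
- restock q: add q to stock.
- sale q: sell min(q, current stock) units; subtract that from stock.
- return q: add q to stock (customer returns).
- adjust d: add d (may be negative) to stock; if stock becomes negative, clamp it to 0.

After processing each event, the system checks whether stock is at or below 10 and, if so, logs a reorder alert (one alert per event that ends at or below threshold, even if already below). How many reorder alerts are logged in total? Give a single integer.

Answer: 1

Derivation:
Processing events:
Start: stock = 39
  Event 1 (adjust +4): 39 + 4 = 43
  Event 2 (sale 25): sell min(25,43)=25. stock: 43 - 25 = 18. total_sold = 25
  Event 3 (return 2): 18 + 2 = 20
  Event 4 (sale 13): sell min(13,20)=13. stock: 20 - 13 = 7. total_sold = 38
  Event 5 (return 6): 7 + 6 = 13
  Event 6 (restock 37): 13 + 37 = 50
  Event 7 (sale 1): sell min(1,50)=1. stock: 50 - 1 = 49. total_sold = 39
  Event 8 (restock 5): 49 + 5 = 54
  Event 9 (sale 9): sell min(9,54)=9. stock: 54 - 9 = 45. total_sold = 48
  Event 10 (restock 39): 45 + 39 = 84
Final: stock = 84, total_sold = 48

Checking against threshold 10:
  After event 1: stock=43 > 10
  After event 2: stock=18 > 10
  After event 3: stock=20 > 10
  After event 4: stock=7 <= 10 -> ALERT
  After event 5: stock=13 > 10
  After event 6: stock=50 > 10
  After event 7: stock=49 > 10
  After event 8: stock=54 > 10
  After event 9: stock=45 > 10
  After event 10: stock=84 > 10
Alert events: [4]. Count = 1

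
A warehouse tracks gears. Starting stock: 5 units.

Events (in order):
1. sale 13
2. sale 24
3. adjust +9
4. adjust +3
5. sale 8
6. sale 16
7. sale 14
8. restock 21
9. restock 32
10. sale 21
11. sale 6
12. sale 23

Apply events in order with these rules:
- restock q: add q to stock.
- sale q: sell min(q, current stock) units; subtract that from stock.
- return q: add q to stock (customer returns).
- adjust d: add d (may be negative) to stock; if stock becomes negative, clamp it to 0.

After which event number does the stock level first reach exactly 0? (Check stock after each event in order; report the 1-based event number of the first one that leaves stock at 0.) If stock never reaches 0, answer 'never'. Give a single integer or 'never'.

Answer: 1

Derivation:
Processing events:
Start: stock = 5
  Event 1 (sale 13): sell min(13,5)=5. stock: 5 - 5 = 0. total_sold = 5
  Event 2 (sale 24): sell min(24,0)=0. stock: 0 - 0 = 0. total_sold = 5
  Event 3 (adjust +9): 0 + 9 = 9
  Event 4 (adjust +3): 9 + 3 = 12
  Event 5 (sale 8): sell min(8,12)=8. stock: 12 - 8 = 4. total_sold = 13
  Event 6 (sale 16): sell min(16,4)=4. stock: 4 - 4 = 0. total_sold = 17
  Event 7 (sale 14): sell min(14,0)=0. stock: 0 - 0 = 0. total_sold = 17
  Event 8 (restock 21): 0 + 21 = 21
  Event 9 (restock 32): 21 + 32 = 53
  Event 10 (sale 21): sell min(21,53)=21. stock: 53 - 21 = 32. total_sold = 38
  Event 11 (sale 6): sell min(6,32)=6. stock: 32 - 6 = 26. total_sold = 44
  Event 12 (sale 23): sell min(23,26)=23. stock: 26 - 23 = 3. total_sold = 67
Final: stock = 3, total_sold = 67

First zero at event 1.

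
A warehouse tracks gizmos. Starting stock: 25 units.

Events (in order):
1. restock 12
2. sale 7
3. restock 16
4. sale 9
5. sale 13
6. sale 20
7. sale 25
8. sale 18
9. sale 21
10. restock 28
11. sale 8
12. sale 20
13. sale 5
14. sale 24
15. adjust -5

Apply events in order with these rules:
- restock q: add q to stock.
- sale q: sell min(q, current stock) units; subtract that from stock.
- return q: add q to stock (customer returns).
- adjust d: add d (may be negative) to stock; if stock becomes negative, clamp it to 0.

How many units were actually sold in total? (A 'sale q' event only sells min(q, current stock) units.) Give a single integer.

Answer: 81

Derivation:
Processing events:
Start: stock = 25
  Event 1 (restock 12): 25 + 12 = 37
  Event 2 (sale 7): sell min(7,37)=7. stock: 37 - 7 = 30. total_sold = 7
  Event 3 (restock 16): 30 + 16 = 46
  Event 4 (sale 9): sell min(9,46)=9. stock: 46 - 9 = 37. total_sold = 16
  Event 5 (sale 13): sell min(13,37)=13. stock: 37 - 13 = 24. total_sold = 29
  Event 6 (sale 20): sell min(20,24)=20. stock: 24 - 20 = 4. total_sold = 49
  Event 7 (sale 25): sell min(25,4)=4. stock: 4 - 4 = 0. total_sold = 53
  Event 8 (sale 18): sell min(18,0)=0. stock: 0 - 0 = 0. total_sold = 53
  Event 9 (sale 21): sell min(21,0)=0. stock: 0 - 0 = 0. total_sold = 53
  Event 10 (restock 28): 0 + 28 = 28
  Event 11 (sale 8): sell min(8,28)=8. stock: 28 - 8 = 20. total_sold = 61
  Event 12 (sale 20): sell min(20,20)=20. stock: 20 - 20 = 0. total_sold = 81
  Event 13 (sale 5): sell min(5,0)=0. stock: 0 - 0 = 0. total_sold = 81
  Event 14 (sale 24): sell min(24,0)=0. stock: 0 - 0 = 0. total_sold = 81
  Event 15 (adjust -5): 0 + -5 = 0 (clamped to 0)
Final: stock = 0, total_sold = 81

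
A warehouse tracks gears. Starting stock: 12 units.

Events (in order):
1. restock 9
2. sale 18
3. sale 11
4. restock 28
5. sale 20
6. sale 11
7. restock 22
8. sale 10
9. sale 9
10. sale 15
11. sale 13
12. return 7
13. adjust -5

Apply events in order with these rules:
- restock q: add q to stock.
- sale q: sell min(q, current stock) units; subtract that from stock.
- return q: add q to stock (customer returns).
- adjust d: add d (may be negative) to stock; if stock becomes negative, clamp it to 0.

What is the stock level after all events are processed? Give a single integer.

Processing events:
Start: stock = 12
  Event 1 (restock 9): 12 + 9 = 21
  Event 2 (sale 18): sell min(18,21)=18. stock: 21 - 18 = 3. total_sold = 18
  Event 3 (sale 11): sell min(11,3)=3. stock: 3 - 3 = 0. total_sold = 21
  Event 4 (restock 28): 0 + 28 = 28
  Event 5 (sale 20): sell min(20,28)=20. stock: 28 - 20 = 8. total_sold = 41
  Event 6 (sale 11): sell min(11,8)=8. stock: 8 - 8 = 0. total_sold = 49
  Event 7 (restock 22): 0 + 22 = 22
  Event 8 (sale 10): sell min(10,22)=10. stock: 22 - 10 = 12. total_sold = 59
  Event 9 (sale 9): sell min(9,12)=9. stock: 12 - 9 = 3. total_sold = 68
  Event 10 (sale 15): sell min(15,3)=3. stock: 3 - 3 = 0. total_sold = 71
  Event 11 (sale 13): sell min(13,0)=0. stock: 0 - 0 = 0. total_sold = 71
  Event 12 (return 7): 0 + 7 = 7
  Event 13 (adjust -5): 7 + -5 = 2
Final: stock = 2, total_sold = 71

Answer: 2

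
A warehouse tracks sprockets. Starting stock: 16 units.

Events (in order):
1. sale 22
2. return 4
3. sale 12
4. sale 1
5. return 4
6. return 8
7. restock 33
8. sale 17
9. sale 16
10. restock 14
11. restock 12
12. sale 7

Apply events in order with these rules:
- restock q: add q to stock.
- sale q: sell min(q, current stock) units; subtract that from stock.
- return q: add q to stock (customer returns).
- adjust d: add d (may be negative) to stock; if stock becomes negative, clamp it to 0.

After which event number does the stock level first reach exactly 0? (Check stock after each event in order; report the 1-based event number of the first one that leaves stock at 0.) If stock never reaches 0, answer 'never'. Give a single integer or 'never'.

Answer: 1

Derivation:
Processing events:
Start: stock = 16
  Event 1 (sale 22): sell min(22,16)=16. stock: 16 - 16 = 0. total_sold = 16
  Event 2 (return 4): 0 + 4 = 4
  Event 3 (sale 12): sell min(12,4)=4. stock: 4 - 4 = 0. total_sold = 20
  Event 4 (sale 1): sell min(1,0)=0. stock: 0 - 0 = 0. total_sold = 20
  Event 5 (return 4): 0 + 4 = 4
  Event 6 (return 8): 4 + 8 = 12
  Event 7 (restock 33): 12 + 33 = 45
  Event 8 (sale 17): sell min(17,45)=17. stock: 45 - 17 = 28. total_sold = 37
  Event 9 (sale 16): sell min(16,28)=16. stock: 28 - 16 = 12. total_sold = 53
  Event 10 (restock 14): 12 + 14 = 26
  Event 11 (restock 12): 26 + 12 = 38
  Event 12 (sale 7): sell min(7,38)=7. stock: 38 - 7 = 31. total_sold = 60
Final: stock = 31, total_sold = 60

First zero at event 1.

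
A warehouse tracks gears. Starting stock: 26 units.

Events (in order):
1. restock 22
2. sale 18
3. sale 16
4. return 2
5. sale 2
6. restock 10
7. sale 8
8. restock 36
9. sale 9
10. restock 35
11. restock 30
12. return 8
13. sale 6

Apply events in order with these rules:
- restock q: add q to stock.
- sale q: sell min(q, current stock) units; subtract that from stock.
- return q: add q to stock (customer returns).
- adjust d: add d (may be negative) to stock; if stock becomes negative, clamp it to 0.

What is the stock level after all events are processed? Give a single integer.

Answer: 110

Derivation:
Processing events:
Start: stock = 26
  Event 1 (restock 22): 26 + 22 = 48
  Event 2 (sale 18): sell min(18,48)=18. stock: 48 - 18 = 30. total_sold = 18
  Event 3 (sale 16): sell min(16,30)=16. stock: 30 - 16 = 14. total_sold = 34
  Event 4 (return 2): 14 + 2 = 16
  Event 5 (sale 2): sell min(2,16)=2. stock: 16 - 2 = 14. total_sold = 36
  Event 6 (restock 10): 14 + 10 = 24
  Event 7 (sale 8): sell min(8,24)=8. stock: 24 - 8 = 16. total_sold = 44
  Event 8 (restock 36): 16 + 36 = 52
  Event 9 (sale 9): sell min(9,52)=9. stock: 52 - 9 = 43. total_sold = 53
  Event 10 (restock 35): 43 + 35 = 78
  Event 11 (restock 30): 78 + 30 = 108
  Event 12 (return 8): 108 + 8 = 116
  Event 13 (sale 6): sell min(6,116)=6. stock: 116 - 6 = 110. total_sold = 59
Final: stock = 110, total_sold = 59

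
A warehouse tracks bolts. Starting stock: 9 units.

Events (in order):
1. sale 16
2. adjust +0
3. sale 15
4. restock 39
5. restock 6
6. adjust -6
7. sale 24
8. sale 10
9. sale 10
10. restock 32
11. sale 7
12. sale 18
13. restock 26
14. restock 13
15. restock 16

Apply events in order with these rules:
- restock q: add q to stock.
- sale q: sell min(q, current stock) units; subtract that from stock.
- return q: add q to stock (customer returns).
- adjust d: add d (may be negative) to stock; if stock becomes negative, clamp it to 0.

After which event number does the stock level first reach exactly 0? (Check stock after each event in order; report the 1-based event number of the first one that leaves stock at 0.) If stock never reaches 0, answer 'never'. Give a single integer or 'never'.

Processing events:
Start: stock = 9
  Event 1 (sale 16): sell min(16,9)=9. stock: 9 - 9 = 0. total_sold = 9
  Event 2 (adjust +0): 0 + 0 = 0
  Event 3 (sale 15): sell min(15,0)=0. stock: 0 - 0 = 0. total_sold = 9
  Event 4 (restock 39): 0 + 39 = 39
  Event 5 (restock 6): 39 + 6 = 45
  Event 6 (adjust -6): 45 + -6 = 39
  Event 7 (sale 24): sell min(24,39)=24. stock: 39 - 24 = 15. total_sold = 33
  Event 8 (sale 10): sell min(10,15)=10. stock: 15 - 10 = 5. total_sold = 43
  Event 9 (sale 10): sell min(10,5)=5. stock: 5 - 5 = 0. total_sold = 48
  Event 10 (restock 32): 0 + 32 = 32
  Event 11 (sale 7): sell min(7,32)=7. stock: 32 - 7 = 25. total_sold = 55
  Event 12 (sale 18): sell min(18,25)=18. stock: 25 - 18 = 7. total_sold = 73
  Event 13 (restock 26): 7 + 26 = 33
  Event 14 (restock 13): 33 + 13 = 46
  Event 15 (restock 16): 46 + 16 = 62
Final: stock = 62, total_sold = 73

First zero at event 1.

Answer: 1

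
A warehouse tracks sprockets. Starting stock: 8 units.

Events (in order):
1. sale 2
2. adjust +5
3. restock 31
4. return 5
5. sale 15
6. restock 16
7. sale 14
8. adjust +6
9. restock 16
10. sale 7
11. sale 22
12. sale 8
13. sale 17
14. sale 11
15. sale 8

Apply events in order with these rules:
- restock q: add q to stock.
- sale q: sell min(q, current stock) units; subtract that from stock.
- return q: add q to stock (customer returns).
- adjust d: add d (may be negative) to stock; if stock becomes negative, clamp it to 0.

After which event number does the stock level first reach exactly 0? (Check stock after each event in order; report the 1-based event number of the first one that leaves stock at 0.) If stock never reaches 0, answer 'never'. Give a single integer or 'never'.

Processing events:
Start: stock = 8
  Event 1 (sale 2): sell min(2,8)=2. stock: 8 - 2 = 6. total_sold = 2
  Event 2 (adjust +5): 6 + 5 = 11
  Event 3 (restock 31): 11 + 31 = 42
  Event 4 (return 5): 42 + 5 = 47
  Event 5 (sale 15): sell min(15,47)=15. stock: 47 - 15 = 32. total_sold = 17
  Event 6 (restock 16): 32 + 16 = 48
  Event 7 (sale 14): sell min(14,48)=14. stock: 48 - 14 = 34. total_sold = 31
  Event 8 (adjust +6): 34 + 6 = 40
  Event 9 (restock 16): 40 + 16 = 56
  Event 10 (sale 7): sell min(7,56)=7. stock: 56 - 7 = 49. total_sold = 38
  Event 11 (sale 22): sell min(22,49)=22. stock: 49 - 22 = 27. total_sold = 60
  Event 12 (sale 8): sell min(8,27)=8. stock: 27 - 8 = 19. total_sold = 68
  Event 13 (sale 17): sell min(17,19)=17. stock: 19 - 17 = 2. total_sold = 85
  Event 14 (sale 11): sell min(11,2)=2. stock: 2 - 2 = 0. total_sold = 87
  Event 15 (sale 8): sell min(8,0)=0. stock: 0 - 0 = 0. total_sold = 87
Final: stock = 0, total_sold = 87

First zero at event 14.

Answer: 14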